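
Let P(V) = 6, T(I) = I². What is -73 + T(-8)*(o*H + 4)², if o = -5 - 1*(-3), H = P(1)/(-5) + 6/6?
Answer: 29151/25 ≈ 1166.0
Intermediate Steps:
H = -⅕ (H = 6/(-5) + 6/6 = 6*(-⅕) + 6*(⅙) = -6/5 + 1 = -⅕ ≈ -0.20000)
o = -2 (o = -5 + 3 = -2)
-73 + T(-8)*(o*H + 4)² = -73 + (-8)²*(-2*(-⅕) + 4)² = -73 + 64*(⅖ + 4)² = -73 + 64*(22/5)² = -73 + 64*(484/25) = -73 + 30976/25 = 29151/25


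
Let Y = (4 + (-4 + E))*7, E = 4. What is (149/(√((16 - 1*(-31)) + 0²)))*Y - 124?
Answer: -124 + 4172*√47/47 ≈ 484.55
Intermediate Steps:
Y = 28 (Y = (4 + (-4 + 4))*7 = (4 + 0)*7 = 4*7 = 28)
(149/(√((16 - 1*(-31)) + 0²)))*Y - 124 = (149/(√((16 - 1*(-31)) + 0²)))*28 - 124 = (149/(√((16 + 31) + 0)))*28 - 124 = (149/(√(47 + 0)))*28 - 124 = (149/(√47))*28 - 124 = (149*(√47/47))*28 - 124 = (149*√47/47)*28 - 124 = 4172*√47/47 - 124 = -124 + 4172*√47/47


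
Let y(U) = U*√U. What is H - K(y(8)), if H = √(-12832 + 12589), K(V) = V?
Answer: -16*√2 + 9*I*√3 ≈ -22.627 + 15.588*I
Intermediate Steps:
y(U) = U^(3/2)
H = 9*I*√3 (H = √(-243) = 9*I*√3 ≈ 15.588*I)
H - K(y(8)) = 9*I*√3 - 8^(3/2) = 9*I*√3 - 16*√2 = -16*√2 + 9*I*√3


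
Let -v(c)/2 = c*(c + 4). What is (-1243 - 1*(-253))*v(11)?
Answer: 326700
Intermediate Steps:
v(c) = -2*c*(4 + c) (v(c) = -2*c*(c + 4) = -2*c*(4 + c))
(-1243 - 1*(-253))*v(11) = (-1243 - 1*(-253))*(-2*11*(4 + 11)) = (-1243 + 253)*(-2*11*15) = -990*(-330) = 326700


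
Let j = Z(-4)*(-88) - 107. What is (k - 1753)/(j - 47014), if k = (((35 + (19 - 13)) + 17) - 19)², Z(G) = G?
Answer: 232/46769 ≈ 0.0049606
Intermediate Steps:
j = 245 (j = -4*(-88) - 107 = 352 - 107 = 245)
k = 1521 (k = (((35 + 6) + 17) - 19)² = ((41 + 17) - 19)² = (58 - 19)² = 39² = 1521)
(k - 1753)/(j - 47014) = (1521 - 1753)/(245 - 47014) = -232/(-46769) = -232*(-1/46769) = 232/46769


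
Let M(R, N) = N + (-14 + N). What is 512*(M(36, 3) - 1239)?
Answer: -638464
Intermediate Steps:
M(R, N) = -14 + 2*N
512*(M(36, 3) - 1239) = 512*((-14 + 2*3) - 1239) = 512*((-14 + 6) - 1239) = 512*(-8 - 1239) = 512*(-1247) = -638464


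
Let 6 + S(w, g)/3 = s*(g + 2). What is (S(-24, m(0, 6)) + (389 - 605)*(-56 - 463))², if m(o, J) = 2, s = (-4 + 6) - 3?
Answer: 12560581476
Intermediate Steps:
s = -1 (s = 2 - 3 = -1)
S(w, g) = -24 - 3*g (S(w, g) = -18 + 3*(-(g + 2)) = -18 + 3*(-(2 + g)) = -18 + 3*(-2 - g) = -18 + (-6 - 3*g) = -24 - 3*g)
(S(-24, m(0, 6)) + (389 - 605)*(-56 - 463))² = ((-24 - 3*2) + (389 - 605)*(-56 - 463))² = ((-24 - 6) - 216*(-519))² = (-30 + 112104)² = 112074² = 12560581476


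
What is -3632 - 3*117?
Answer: -3983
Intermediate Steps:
-3632 - 3*117 = -3632 - 1*351 = -3632 - 351 = -3983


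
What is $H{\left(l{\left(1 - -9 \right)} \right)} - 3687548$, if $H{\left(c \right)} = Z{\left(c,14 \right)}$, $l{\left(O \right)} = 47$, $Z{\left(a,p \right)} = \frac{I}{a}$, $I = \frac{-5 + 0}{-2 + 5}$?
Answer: $- \frac{519944273}{141} \approx -3.6875 \cdot 10^{6}$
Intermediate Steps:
$I = - \frac{5}{3} \approx -1.6667$
$Z{\left(a,p \right)} = - \frac{5}{3 a}$
$H{\left(c \right)} = - \frac{5}{3 c}$
$H{\left(l{\left(1 - -9 \right)} \right)} - 3687548 = - \frac{5}{3 \cdot 47} - 3687548 = \left(- \frac{5}{3}\right) \frac{1}{47} - 3687548 = - \frac{5}{141} - 3687548 = - \frac{519944273}{141}$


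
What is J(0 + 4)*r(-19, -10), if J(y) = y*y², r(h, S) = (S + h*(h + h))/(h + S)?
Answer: -45568/29 ≈ -1571.3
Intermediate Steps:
r(h, S) = (S + 2*h²)/(S + h) (r(h, S) = (S + h*(2*h))/(S + h) = (S + 2*h²)/(S + h))
J(y) = y³
J(0 + 4)*r(-19, -10) = (0 + 4)³*((-10 + 2*(-19)²)/(-10 - 19)) = 4³*((-10 + 2*361)/(-29)) = 64*(-(-10 + 722)/29) = 64*(-1/29*712) = 64*(-712/29) = -45568/29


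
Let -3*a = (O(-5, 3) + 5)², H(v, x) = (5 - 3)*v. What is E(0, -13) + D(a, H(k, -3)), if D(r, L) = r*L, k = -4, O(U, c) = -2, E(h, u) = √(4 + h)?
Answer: 26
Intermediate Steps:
H(v, x) = 2*v
a = -3 (a = -(-2 + 5)²/3 = -⅓*3² = -⅓*9 = -3)
D(r, L) = L*r
E(0, -13) + D(a, H(k, -3)) = √(4 + 0) + (2*(-4))*(-3) = √4 - 8*(-3) = 2 + 24 = 26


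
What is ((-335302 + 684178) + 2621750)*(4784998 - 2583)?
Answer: 14206766341790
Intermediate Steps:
((-335302 + 684178) + 2621750)*(4784998 - 2583) = (348876 + 2621750)*4782415 = 2970626*4782415 = 14206766341790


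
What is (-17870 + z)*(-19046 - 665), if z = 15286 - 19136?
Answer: 428122920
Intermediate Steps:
z = -3850
(-17870 + z)*(-19046 - 665) = (-17870 - 3850)*(-19046 - 665) = -21720*(-19711) = 428122920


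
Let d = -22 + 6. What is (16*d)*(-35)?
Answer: 8960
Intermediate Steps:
d = -16
(16*d)*(-35) = (16*(-16))*(-35) = -256*(-35) = 8960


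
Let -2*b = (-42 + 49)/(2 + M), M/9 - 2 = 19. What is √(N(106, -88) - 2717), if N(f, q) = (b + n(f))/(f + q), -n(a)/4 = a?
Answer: I*√3599216797/1146 ≈ 52.35*I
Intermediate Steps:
M = 189 (M = 18 + 9*19 = 18 + 171 = 189)
n(a) = -4*a
b = -7/382 (b = -(-42 + 49)/(2*(2 + 189)) = -7/(2*191) = -½*7/191 = -7/382 ≈ -0.018325)
N(f, q) = (-7/382 - 4*f)/(f + q)
√(N(106, -88) - 2717) = √((-7/382 - 4*106)/(106 - 88) - 2717) = √((-7/382 - 424)/18 - 2717) = √((1/18)*(-161975/382) - 2717) = √(-161975/6876 - 2717) = √(-18844067/6876) = I*√3599216797/1146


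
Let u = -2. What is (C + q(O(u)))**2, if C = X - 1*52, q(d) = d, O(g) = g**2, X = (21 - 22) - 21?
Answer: 4900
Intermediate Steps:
X = -22 (X = -1 - 21 = -22)
C = -74 (C = -22 - 1*52 = -22 - 52 = -74)
(C + q(O(u)))**2 = (-74 + (-2)**2)**2 = (-74 + 4)**2 = (-70)**2 = 4900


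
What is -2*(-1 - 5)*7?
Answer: 84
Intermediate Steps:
-2*(-1 - 5)*7 = -2*(-6)*7 = 12*7 = 84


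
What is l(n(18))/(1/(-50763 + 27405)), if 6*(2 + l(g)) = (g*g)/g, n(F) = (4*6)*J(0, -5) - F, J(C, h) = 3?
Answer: -163506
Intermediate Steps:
n(F) = 72 - F (n(F) = (4*6)*3 - F = 24*3 - F = 72 - F)
l(g) = -2 + g/6 (l(g) = -2 + ((g*g)/g)/6 = -2 + (g**2/g)/6 = -2 + g/6)
l(n(18))/(1/(-50763 + 27405)) = (-2 + (72 - 1*18)/6)/(1/(-50763 + 27405)) = (-2 + (72 - 18)/6)/(1/(-23358)) = (-2 + (1/6)*54)/(-1/23358) = (-2 + 9)*(-23358) = 7*(-23358) = -163506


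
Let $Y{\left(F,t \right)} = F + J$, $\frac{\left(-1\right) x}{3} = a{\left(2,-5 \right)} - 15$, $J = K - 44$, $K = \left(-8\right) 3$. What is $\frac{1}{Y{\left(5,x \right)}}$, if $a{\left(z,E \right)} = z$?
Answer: $- \frac{1}{63} \approx -0.015873$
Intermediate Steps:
$K = -24$
$J = -68$ ($J = -24 - 44 = -68$)
$x = 39$ ($x = - 3 \left(2 - 15\right) = \left(-3\right) \left(-13\right) = 39$)
$Y{\left(F,t \right)} = -68 + F$ ($Y{\left(F,t \right)} = F - 68 = -68 + F$)
$\frac{1}{Y{\left(5,x \right)}} = \frac{1}{-68 + 5} = \frac{1}{-63} = - \frac{1}{63}$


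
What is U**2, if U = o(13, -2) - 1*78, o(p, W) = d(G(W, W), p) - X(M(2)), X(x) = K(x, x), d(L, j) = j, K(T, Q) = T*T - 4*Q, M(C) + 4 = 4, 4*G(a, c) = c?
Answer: 4225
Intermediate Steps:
G(a, c) = c/4
M(C) = 0 (M(C) = -4 + 4 = 0)
K(T, Q) = T**2 - 4*Q
X(x) = x**2 - 4*x
o(p, W) = p (o(p, W) = p - 0*(-4 + 0) = p - 0*(-4) = p - 1*0 = p + 0 = p)
U = -65 (U = 13 - 1*78 = 13 - 78 = -65)
U**2 = (-65)**2 = 4225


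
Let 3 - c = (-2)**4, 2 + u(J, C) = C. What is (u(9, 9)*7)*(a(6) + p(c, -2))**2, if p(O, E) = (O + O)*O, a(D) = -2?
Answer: 5531904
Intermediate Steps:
u(J, C) = -2 + C
c = -13 (c = 3 - 1*(-2)**4 = 3 - 1*16 = 3 - 16 = -13)
p(O, E) = 2*O**2 (p(O, E) = (2*O)*O = 2*O**2)
(u(9, 9)*7)*(a(6) + p(c, -2))**2 = ((-2 + 9)*7)*(-2 + 2*(-13)**2)**2 = (7*7)*(-2 + 2*169)**2 = 49*(-2 + 338)**2 = 49*336**2 = 49*112896 = 5531904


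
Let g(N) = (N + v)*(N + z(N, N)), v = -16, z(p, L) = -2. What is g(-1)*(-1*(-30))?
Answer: 1530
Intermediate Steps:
g(N) = (-16 + N)*(-2 + N) (g(N) = (N - 16)*(N - 2) = (-16 + N)*(-2 + N))
g(-1)*(-1*(-30)) = (32 + (-1)² - 18*(-1))*(-1*(-30)) = (32 + 1 + 18)*30 = 51*30 = 1530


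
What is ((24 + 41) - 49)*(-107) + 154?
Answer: -1558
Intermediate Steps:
((24 + 41) - 49)*(-107) + 154 = (65 - 49)*(-107) + 154 = 16*(-107) + 154 = -1712 + 154 = -1558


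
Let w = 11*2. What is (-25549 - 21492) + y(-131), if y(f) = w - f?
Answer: -46888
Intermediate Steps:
w = 22
y(f) = 22 - f
(-25549 - 21492) + y(-131) = (-25549 - 21492) + (22 - 1*(-131)) = -47041 + (22 + 131) = -47041 + 153 = -46888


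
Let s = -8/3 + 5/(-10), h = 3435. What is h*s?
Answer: -21755/2 ≈ -10878.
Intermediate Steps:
s = -19/6 (s = -8*1/3 + 5*(-1/10) = -8/3 - 1/2 = -19/6 ≈ -3.1667)
h*s = 3435*(-19/6) = -21755/2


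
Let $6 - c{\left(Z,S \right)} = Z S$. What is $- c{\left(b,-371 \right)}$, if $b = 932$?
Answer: $-345778$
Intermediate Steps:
$c{\left(Z,S \right)} = 6 - S Z$ ($c{\left(Z,S \right)} = 6 - Z S = 6 - S Z$)
$- c{\left(b,-371 \right)} = - (6 - \left(-371\right) 932) = - (6 + 345772) = \left(-1\right) 345778 = -345778$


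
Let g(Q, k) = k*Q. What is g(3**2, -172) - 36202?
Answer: -37750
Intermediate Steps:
g(Q, k) = Q*k
g(3**2, -172) - 36202 = 3**2*(-172) - 36202 = 9*(-172) - 36202 = -1548 - 36202 = -37750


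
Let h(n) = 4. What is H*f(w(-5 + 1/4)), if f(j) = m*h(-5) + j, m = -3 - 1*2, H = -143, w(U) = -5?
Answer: 3575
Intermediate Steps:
m = -5 (m = -3 - 2 = -5)
f(j) = -20 + j (f(j) = -5*4 + j = -20 + j)
H*f(w(-5 + 1/4)) = -143*(-20 - 5) = -143*(-25) = 3575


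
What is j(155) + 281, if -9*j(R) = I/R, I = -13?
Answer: 392008/1395 ≈ 281.01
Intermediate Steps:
j(R) = 13/(9*R) (j(R) = -(-13)/(9*R) = 13/(9*R))
j(155) + 281 = (13/9)/155 + 281 = (13/9)*(1/155) + 281 = 13/1395 + 281 = 392008/1395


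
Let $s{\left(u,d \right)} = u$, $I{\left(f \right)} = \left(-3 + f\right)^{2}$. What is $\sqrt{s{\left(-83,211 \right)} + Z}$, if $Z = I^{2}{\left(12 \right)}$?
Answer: $\sqrt{6478} \approx 80.486$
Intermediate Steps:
$Z = 6561$ ($Z = \left(\left(-3 + 12\right)^{2}\right)^{2} = \left(9^{2}\right)^{2} = 81^{2} = 6561$)
$\sqrt{s{\left(-83,211 \right)} + Z} = \sqrt{-83 + 6561} = \sqrt{6478}$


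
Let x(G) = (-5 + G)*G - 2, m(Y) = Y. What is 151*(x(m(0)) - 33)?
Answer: -5285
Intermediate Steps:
x(G) = -2 + G*(-5 + G) (x(G) = G*(-5 + G) - 2 = -2 + G*(-5 + G))
151*(x(m(0)) - 33) = 151*((-2 + 0**2 - 5*0) - 33) = 151*((-2 + 0 + 0) - 33) = 151*(-2 - 33) = 151*(-35) = -5285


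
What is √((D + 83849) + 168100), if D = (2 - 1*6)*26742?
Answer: 3*√16109 ≈ 380.76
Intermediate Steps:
D = -106968 (D = (2 - 6)*26742 = -4*26742 = -106968)
√((D + 83849) + 168100) = √((-106968 + 83849) + 168100) = √(-23119 + 168100) = √144981 = 3*√16109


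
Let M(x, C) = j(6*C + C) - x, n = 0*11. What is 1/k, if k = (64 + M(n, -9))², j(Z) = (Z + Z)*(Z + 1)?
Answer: 1/62031376 ≈ 1.6121e-8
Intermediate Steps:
n = 0
j(Z) = 2*Z*(1 + Z) (j(Z) = (2*Z)*(1 + Z) = 2*Z*(1 + Z))
M(x, C) = -x + 14*C*(1 + 7*C) (M(x, C) = 2*(6*C + C)*(1 + (6*C + C)) - x = 2*(7*C)*(1 + 7*C) - x = 14*C*(1 + 7*C) - x = -x + 14*C*(1 + 7*C))
k = 62031376 (k = (64 + (-1*0 + 14*(-9)*(1 + 7*(-9))))² = (64 + (0 + 14*(-9)*(1 - 63)))² = (64 + (0 + 14*(-9)*(-62)))² = (64 + (0 + 7812))² = (64 + 7812)² = 7876² = 62031376)
1/k = 1/62031376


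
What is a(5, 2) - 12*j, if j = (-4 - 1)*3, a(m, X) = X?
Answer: 182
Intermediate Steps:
j = -15 (j = -5*3 = -15)
a(5, 2) - 12*j = 2 - 12*(-15) = 2 + 180 = 182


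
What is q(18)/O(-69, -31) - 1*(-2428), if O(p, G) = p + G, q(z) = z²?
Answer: 60619/25 ≈ 2424.8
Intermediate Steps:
O(p, G) = G + p
q(18)/O(-69, -31) - 1*(-2428) = 18²/(-31 - 69) - 1*(-2428) = 324/(-100) + 2428 = 324*(-1/100) + 2428 = -81/25 + 2428 = 60619/25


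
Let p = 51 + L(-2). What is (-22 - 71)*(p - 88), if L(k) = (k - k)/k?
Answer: 3441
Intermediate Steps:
L(k) = 0 (L(k) = 0/k = 0)
p = 51 (p = 51 + 0 = 51)
(-22 - 71)*(p - 88) = (-22 - 71)*(51 - 88) = -93*(-37) = 3441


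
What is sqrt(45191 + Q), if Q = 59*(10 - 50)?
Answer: 3*sqrt(4759) ≈ 206.96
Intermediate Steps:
Q = -2360 (Q = 59*(-40) = -2360)
sqrt(45191 + Q) = sqrt(45191 - 2360) = sqrt(42831) = 3*sqrt(4759)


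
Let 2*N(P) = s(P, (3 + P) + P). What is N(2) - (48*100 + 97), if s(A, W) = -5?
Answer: -9799/2 ≈ -4899.5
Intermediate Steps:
N(P) = -5/2 (N(P) = (1/2)*(-5) = -5/2)
N(2) - (48*100 + 97) = -5/2 - (48*100 + 97) = -5/2 - (4800 + 97) = -5/2 - 1*4897 = -5/2 - 4897 = -9799/2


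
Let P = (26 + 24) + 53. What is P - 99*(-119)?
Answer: 11884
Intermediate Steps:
P = 103 (P = 50 + 53 = 103)
P - 99*(-119) = 103 - 99*(-119) = 103 + 11781 = 11884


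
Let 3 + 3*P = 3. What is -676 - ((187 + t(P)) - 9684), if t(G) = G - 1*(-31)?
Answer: 8790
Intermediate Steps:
P = 0 (P = -1 + (1/3)*3 = -1 + 1 = 0)
t(G) = 31 + G (t(G) = G + 31 = 31 + G)
-676 - ((187 + t(P)) - 9684) = -676 - ((187 + (31 + 0)) - 9684) = -676 - ((187 + 31) - 9684) = -676 - (218 - 9684) = -676 - 1*(-9466) = -676 + 9466 = 8790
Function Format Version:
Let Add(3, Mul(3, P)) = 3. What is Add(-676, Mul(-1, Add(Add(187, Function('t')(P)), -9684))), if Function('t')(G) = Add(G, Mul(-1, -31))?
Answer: 8790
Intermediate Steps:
P = 0 (P = Add(-1, Mul(Rational(1, 3), 3)) = Add(-1, 1) = 0)
Function('t')(G) = Add(31, G) (Function('t')(G) = Add(G, 31) = Add(31, G))
Add(-676, Mul(-1, Add(Add(187, Function('t')(P)), -9684))) = Add(-676, Mul(-1, Add(Add(187, Add(31, 0)), -9684))) = Add(-676, Mul(-1, Add(Add(187, 31), -9684))) = Add(-676, Mul(-1, Add(218, -9684))) = Add(-676, Mul(-1, -9466)) = Add(-676, 9466) = 8790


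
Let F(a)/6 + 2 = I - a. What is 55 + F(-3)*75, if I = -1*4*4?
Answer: -6695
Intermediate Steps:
I = -16 (I = -4*4 = -16)
F(a) = -108 - 6*a (F(a) = -12 + 6*(-16 - a) = -12 + (-96 - 6*a) = -108 - 6*a)
55 + F(-3)*75 = 55 + (-108 - 6*(-3))*75 = 55 + (-108 + 18)*75 = 55 - 90*75 = 55 - 6750 = -6695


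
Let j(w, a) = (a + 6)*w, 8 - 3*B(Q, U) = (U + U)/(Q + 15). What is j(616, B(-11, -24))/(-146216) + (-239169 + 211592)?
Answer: -216011059/7833 ≈ -27577.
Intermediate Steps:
B(Q, U) = 8/3 - 2*U/(3*(15 + Q)) (B(Q, U) = 8/3 - (U + U)/(3*(Q + 15)) = 8/3 - 2*U/(3*(15 + Q)))
j(w, a) = w*(6 + a) (j(w, a) = (6 + a)*w = w*(6 + a))
j(616, B(-11, -24))/(-146216) + (-239169 + 211592) = (616*(6 + 2*(60 - 1*(-24) + 4*(-11))/(3*(15 - 11))))/(-146216) + (-239169 + 211592) = (616*(6 + (⅔)*(60 + 24 - 44)/4))*(-1/146216) - 27577 = (616*(6 + (⅔)*(¼)*40))*(-1/146216) - 27577 = (616*(6 + 20/3))*(-1/146216) - 27577 = (616*(38/3))*(-1/146216) - 27577 = (23408/3)*(-1/146216) - 27577 = -418/7833 - 27577 = -216011059/7833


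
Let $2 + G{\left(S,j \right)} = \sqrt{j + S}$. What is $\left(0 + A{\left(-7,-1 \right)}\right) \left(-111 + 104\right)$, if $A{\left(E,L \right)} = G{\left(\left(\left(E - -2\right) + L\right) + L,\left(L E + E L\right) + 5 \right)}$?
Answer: $14 - 14 \sqrt{3} \approx -10.249$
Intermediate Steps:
$G{\left(S,j \right)} = -2 + \sqrt{S + j}$ ($G{\left(S,j \right)} = -2 + \sqrt{j + S} = -2 + \sqrt{S + j}$)
$A{\left(E,L \right)} = -2 + \sqrt{7 + E + 2 L + 2 E L}$ ($A{\left(E,L \right)} = -2 + \sqrt{\left(\left(\left(E - -2\right) + L\right) + L\right) + \left(\left(L E + E L\right) + 5\right)} = -2 + \sqrt{\left(\left(\left(E + 2\right) + L\right) + L\right) + \left(\left(E L + E L\right) + 5\right)} = -2 + \sqrt{\left(\left(\left(2 + E\right) + L\right) + L\right) + \left(2 E L + 5\right)} = -2 + \sqrt{\left(\left(2 + E + L\right) + L\right) + \left(5 + 2 E L\right)} = -2 + \sqrt{\left(2 + E + 2 L\right) + \left(5 + 2 E L\right)} = -2 + \sqrt{7 + E + 2 L + 2 E L}$)
$\left(0 + A{\left(-7,-1 \right)}\right) \left(-111 + 104\right) = \left(0 - \left(2 - \sqrt{7 - 7 + 2 \left(-1\right) + 2 \left(-7\right) \left(-1\right)}\right)\right) \left(-111 + 104\right) = \left(0 - \left(2 - \sqrt{7 - 7 - 2 + 14}\right)\right) \left(-7\right) = \left(0 - \left(2 - \sqrt{12}\right)\right) \left(-7\right) = \left(0 - \left(2 - 2 \sqrt{3}\right)\right) \left(-7\right) = \left(-2 + 2 \sqrt{3}\right) \left(-7\right) = 14 - 14 \sqrt{3}$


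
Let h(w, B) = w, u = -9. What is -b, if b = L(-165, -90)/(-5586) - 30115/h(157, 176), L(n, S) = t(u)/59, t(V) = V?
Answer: 3308373199/17247706 ≈ 191.82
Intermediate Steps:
L(n, S) = -9/59
b = -3308373199/17247706 (b = -9/59/(-5586) - 30115/157 = -9/59*(-1/5586) - 30115*1/157 = 3/109858 - 30115/157 = -3308373199/17247706 ≈ -191.82)
-b = -1*(-3308373199/17247706) = 3308373199/17247706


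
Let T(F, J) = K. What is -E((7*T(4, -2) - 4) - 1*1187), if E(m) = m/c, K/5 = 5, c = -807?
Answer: -1016/807 ≈ -1.2590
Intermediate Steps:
K = 25 (K = 5*5 = 25)
T(F, J) = 25
E(m) = -m/807 (E(m) = m/(-807) = m*(-1/807) = -m/807)
-E((7*T(4, -2) - 4) - 1*1187) = -(-1)*((7*25 - 4) - 1*1187)/807 = -(-1)*((175 - 4) - 1187)/807 = -(-1)*(171 - 1187)/807 = -(-1)*(-1016)/807 = -1*1016/807 = -1016/807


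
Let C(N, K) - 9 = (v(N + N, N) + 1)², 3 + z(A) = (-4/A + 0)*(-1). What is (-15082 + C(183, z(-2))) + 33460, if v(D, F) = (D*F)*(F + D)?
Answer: 1352100778290316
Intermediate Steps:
z(A) = -3 + 4/A (z(A) = -3 + (-4/A + 0)*(-1) = -3 - 4/A*(-1) = -3 + 4/A)
v(D, F) = D*F*(D + F) (v(D, F) = (D*F)*(D + F) = D*F*(D + F))
C(N, K) = 9 + (1 + 6*N³)² (C(N, K) = 9 + ((N + N)*N*((N + N) + N) + 1)² = 9 + ((2*N)*N*(2*N + N) + 1)² = 9 + ((2*N)*N*(3*N) + 1)² = 9 + (6*N³ + 1)² = 9 + (1 + 6*N³)²)
(-15082 + C(183, z(-2))) + 33460 = (-15082 + (9 + (1 + 6*183³)²)) + 33460 = (-15082 + (9 + (1 + 6*6128487)²)) + 33460 = (-15082 + (9 + (1 + 36770922)²)) + 33460 = (-15082 + (9 + 36770923²)) + 33460 = (-15082 + (9 + 1352100778271929)) + 33460 = (-15082 + 1352100778271938) + 33460 = 1352100778256856 + 33460 = 1352100778290316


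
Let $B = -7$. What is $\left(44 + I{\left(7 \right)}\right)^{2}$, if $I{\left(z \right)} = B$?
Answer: $1369$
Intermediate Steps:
$I{\left(z \right)} = -7$
$\left(44 + I{\left(7 \right)}\right)^{2} = \left(44 - 7\right)^{2} = 37^{2} = 1369$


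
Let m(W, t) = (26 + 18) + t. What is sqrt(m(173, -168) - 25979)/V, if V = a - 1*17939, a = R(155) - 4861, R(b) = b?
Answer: -I*sqrt(26103)/22645 ≈ -0.0071347*I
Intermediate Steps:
m(W, t) = 44 + t
a = -4706 (a = 155 - 4861 = -4706)
V = -22645 (V = -4706 - 1*17939 = -4706 - 17939 = -22645)
sqrt(m(173, -168) - 25979)/V = sqrt((44 - 168) - 25979)/(-22645) = sqrt(-124 - 25979)*(-1/22645) = sqrt(-26103)*(-1/22645) = (I*sqrt(26103))*(-1/22645) = -I*sqrt(26103)/22645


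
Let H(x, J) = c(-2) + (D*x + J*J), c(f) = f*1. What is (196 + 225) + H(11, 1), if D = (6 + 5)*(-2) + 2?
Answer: 200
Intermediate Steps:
c(f) = f
D = -20 (D = 11*(-2) + 2 = -22 + 2 = -20)
H(x, J) = -2 + J² - 20*x (H(x, J) = -2 + (-20*x + J*J) = -2 + (-20*x + J²) = -2 + (J² - 20*x) = -2 + J² - 20*x)
(196 + 225) + H(11, 1) = (196 + 225) + (-2 + 1² - 20*11) = 421 + (-2 + 1 - 220) = 421 - 221 = 200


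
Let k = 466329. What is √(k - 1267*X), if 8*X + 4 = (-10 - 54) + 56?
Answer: 3*√208102/2 ≈ 684.27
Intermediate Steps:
X = -3/2 (X = -½ + ((-10 - 54) + 56)/8 = -½ + (-64 + 56)/8 = -½ + (⅛)*(-8) = -½ - 1 = -3/2 ≈ -1.5000)
√(k - 1267*X) = √(466329 - 1267*(-3/2)) = √(466329 + 3801/2) = √(936459/2) = 3*√208102/2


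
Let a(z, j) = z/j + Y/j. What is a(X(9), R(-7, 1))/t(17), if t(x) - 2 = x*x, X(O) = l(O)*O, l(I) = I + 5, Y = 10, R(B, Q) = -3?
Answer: -136/873 ≈ -0.15578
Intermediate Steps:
l(I) = 5 + I
X(O) = O*(5 + O) (X(O) = (5 + O)*O = O*(5 + O))
a(z, j) = 10/j + z/j (a(z, j) = z/j + 10/j = 10/j + z/j)
t(x) = 2 + x**2 (t(x) = 2 + x*x = 2 + x**2)
a(X(9), R(-7, 1))/t(17) = ((10 + 9*(5 + 9))/(-3))/(2 + 17**2) = (-(10 + 9*14)/3)/(2 + 289) = -(10 + 126)/3/291 = -1/3*136*(1/291) = -136/3*1/291 = -136/873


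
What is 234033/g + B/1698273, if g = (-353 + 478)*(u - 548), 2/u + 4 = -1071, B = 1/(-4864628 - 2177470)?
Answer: -30088125616672546859/8806636679359468635 ≈ -3.4165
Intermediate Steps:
B = -1/7042098 (B = 1/(-7042098) = -1/7042098 ≈ -1.4200e-7)
u = -2/1075 (u = 2/(-4 - 1071) = 2/(-1075) = 2*(-1/1075) = -2/1075 ≈ -0.0018605)
g = -2945510/43 (g = (-353 + 478)*(-2/1075 - 548) = 125*(-589102/1075) = -2945510/43 ≈ -68500.)
234033/g + B/1698273 = 234033/(-2945510/43) - 1/7042098/1698273 = 234033*(-43/2945510) - 1/7042098*1/1698273 = -10063419/2945510 - 1/11959404896754 = -30088125616672546859/8806636679359468635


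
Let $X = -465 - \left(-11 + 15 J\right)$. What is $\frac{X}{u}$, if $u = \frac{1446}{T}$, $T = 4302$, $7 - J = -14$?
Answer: $- \frac{551373}{241} \approx -2287.9$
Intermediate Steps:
$J = 21$ ($J = 7 - -14 = 7 + 14 = 21$)
$X = -769$ ($X = -465 - \left(-11 + 15 \cdot 21\right) = -465 - \left(-11 + 315\right) = -465 - 304 = -769$)
$u = \frac{241}{717}$ ($u = \frac{1446}{4302} = 1446 \cdot \frac{1}{4302} = \frac{241}{717} \approx 0.33612$)
$\frac{X}{u} = - \frac{769}{\frac{241}{717}} = \left(-769\right) \frac{717}{241} = - \frac{551373}{241}$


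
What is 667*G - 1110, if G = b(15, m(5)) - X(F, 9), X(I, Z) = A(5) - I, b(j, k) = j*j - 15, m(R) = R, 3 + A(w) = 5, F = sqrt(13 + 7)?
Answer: 137626 + 1334*sqrt(5) ≈ 1.4061e+5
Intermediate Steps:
F = 2*sqrt(5) (F = sqrt(20) = 2*sqrt(5) ≈ 4.4721)
A(w) = 2 (A(w) = -3 + 5 = 2)
b(j, k) = -15 + j**2 (b(j, k) = j**2 - 15 = -15 + j**2)
X(I, Z) = 2 - I
G = 208 + 2*sqrt(5) (G = (-15 + 15**2) - (2 - 2*sqrt(5)) = (-15 + 225) - (2 - 2*sqrt(5)) = 210 + (-2 + 2*sqrt(5)) = 208 + 2*sqrt(5) ≈ 212.47)
667*G - 1110 = 667*(208 + 2*sqrt(5)) - 1110 = (138736 + 1334*sqrt(5)) - 1110 = 137626 + 1334*sqrt(5)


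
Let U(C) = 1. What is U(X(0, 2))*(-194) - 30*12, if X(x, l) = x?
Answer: -554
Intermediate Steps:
U(X(0, 2))*(-194) - 30*12 = 1*(-194) - 30*12 = -194 - 360 = -554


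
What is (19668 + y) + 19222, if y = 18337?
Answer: 57227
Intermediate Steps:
(19668 + y) + 19222 = (19668 + 18337) + 19222 = 38005 + 19222 = 57227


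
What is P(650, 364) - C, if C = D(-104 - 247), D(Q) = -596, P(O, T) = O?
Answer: 1246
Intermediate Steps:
C = -596
P(650, 364) - C = 650 - 1*(-596) = 650 + 596 = 1246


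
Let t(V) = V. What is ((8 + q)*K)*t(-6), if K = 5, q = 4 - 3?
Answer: -270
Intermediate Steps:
q = 1
((8 + q)*K)*t(-6) = ((8 + 1)*5)*(-6) = (9*5)*(-6) = 45*(-6) = -270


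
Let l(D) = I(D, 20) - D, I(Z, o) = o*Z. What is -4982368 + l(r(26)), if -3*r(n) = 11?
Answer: -14947313/3 ≈ -4.9824e+6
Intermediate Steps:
r(n) = -11/3 (r(n) = -⅓*11 = -11/3)
I(Z, o) = Z*o
l(D) = 19*D (l(D) = D*20 - D = 20*D - D = 19*D)
-4982368 + l(r(26)) = -4982368 + 19*(-11/3) = -4982368 - 209/3 = -14947313/3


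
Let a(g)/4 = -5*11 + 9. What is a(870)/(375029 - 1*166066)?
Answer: -184/208963 ≈ -0.00088054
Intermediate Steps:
a(g) = -184 (a(g) = 4*(-5*11 + 9) = 4*(-55 + 9) = 4*(-46) = -184)
a(870)/(375029 - 1*166066) = -184/(375029 - 1*166066) = -184/(375029 - 166066) = -184/208963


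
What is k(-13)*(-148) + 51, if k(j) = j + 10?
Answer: 495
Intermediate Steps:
k(j) = 10 + j
k(-13)*(-148) + 51 = (10 - 13)*(-148) + 51 = -3*(-148) + 51 = 444 + 51 = 495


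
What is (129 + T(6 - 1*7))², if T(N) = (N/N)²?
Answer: 16900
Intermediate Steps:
T(N) = 1 (T(N) = 1² = 1)
(129 + T(6 - 1*7))² = (129 + 1)² = 130² = 16900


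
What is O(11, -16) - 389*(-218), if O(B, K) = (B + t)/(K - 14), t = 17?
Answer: 1272016/15 ≈ 84801.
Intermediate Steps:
O(B, K) = (17 + B)/(-14 + K) (O(B, K) = (B + 17)/(K - 14) = (17 + B)/(-14 + K))
O(11, -16) - 389*(-218) = (17 + 11)/(-14 - 16) - 389*(-218) = 28/(-30) + 84802 = -1/30*28 + 84802 = -14/15 + 84802 = 1272016/15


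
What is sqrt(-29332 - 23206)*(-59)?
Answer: -59*I*sqrt(52538) ≈ -13523.0*I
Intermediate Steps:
sqrt(-29332 - 23206)*(-59) = sqrt(-52538)*(-59) = (I*sqrt(52538))*(-59) = -59*I*sqrt(52538)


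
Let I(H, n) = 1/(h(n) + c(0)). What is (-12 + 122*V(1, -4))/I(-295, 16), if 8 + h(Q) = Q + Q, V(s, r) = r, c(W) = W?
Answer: -12000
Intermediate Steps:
h(Q) = -8 + 2*Q (h(Q) = -8 + (Q + Q) = -8 + 2*Q)
I(H, n) = 1/(-8 + 2*n) (I(H, n) = 1/((-8 + 2*n) + 0) = 1/(-8 + 2*n))
(-12 + 122*V(1, -4))/I(-295, 16) = (-12 + 122*(-4))/((1/(2*(-4 + 16)))) = (-12 - 488)/(((1/2)/12)) = -500/((1/2)*(1/12)) = -500/1/24 = -500*24 = -12000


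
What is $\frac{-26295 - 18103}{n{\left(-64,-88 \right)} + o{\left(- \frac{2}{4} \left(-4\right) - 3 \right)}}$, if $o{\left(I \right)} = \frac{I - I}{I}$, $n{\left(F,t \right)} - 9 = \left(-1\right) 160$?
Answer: $\frac{44398}{151} \approx 294.03$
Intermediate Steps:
$n{\left(F,t \right)} = -151$ ($n{\left(F,t \right)} = 9 - 160 = -151$)
$o{\left(I \right)} = 0$ ($o{\left(I \right)} = \frac{0}{I} = 0$)
$\frac{-26295 - 18103}{n{\left(-64,-88 \right)} + o{\left(- \frac{2}{4} \left(-4\right) - 3 \right)}} = \frac{-26295 - 18103}{-151 + 0} = - \frac{44398}{-151} = \left(-44398\right) \left(- \frac{1}{151}\right) = \frac{44398}{151}$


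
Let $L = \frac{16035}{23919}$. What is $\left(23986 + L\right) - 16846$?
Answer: $\frac{56932565}{7973} \approx 7140.7$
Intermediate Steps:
$L = \frac{5345}{7973}$ ($L = 16035 \cdot \frac{1}{23919} = \frac{5345}{7973} \approx 0.67039$)
$\left(23986 + L\right) - 16846 = \left(23986 + \frac{5345}{7973}\right) - 16846 = \frac{191245723}{7973} - 16846 = \frac{56932565}{7973}$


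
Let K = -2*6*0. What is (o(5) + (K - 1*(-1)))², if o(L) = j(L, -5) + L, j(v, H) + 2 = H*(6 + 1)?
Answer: 961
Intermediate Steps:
j(v, H) = -2 + 7*H (j(v, H) = -2 + H*(6 + 1) = -2 + H*7 = -2 + 7*H)
o(L) = -37 + L (o(L) = (-2 + 7*(-5)) + L = (-2 - 35) + L = -37 + L)
K = 0 (K = -12*0 = 0)
(o(5) + (K - 1*(-1)))² = ((-37 + 5) + (0 - 1*(-1)))² = (-32 + (0 + 1))² = (-32 + 1)² = (-31)² = 961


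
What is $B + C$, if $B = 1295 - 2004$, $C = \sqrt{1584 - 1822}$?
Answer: $-709 + i \sqrt{238} \approx -709.0 + 15.427 i$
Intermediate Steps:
$C = i \sqrt{238}$ ($C = \sqrt{-238} = i \sqrt{238} \approx 15.427 i$)
$B = -709$ ($B = 1295 - 2004 = -709$)
$B + C = -709 + i \sqrt{238}$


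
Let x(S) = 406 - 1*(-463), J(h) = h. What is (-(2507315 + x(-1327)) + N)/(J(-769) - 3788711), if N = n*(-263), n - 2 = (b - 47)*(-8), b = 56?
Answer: 1244887/1894740 ≈ 0.65702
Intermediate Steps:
x(S) = 869 (x(S) = 406 + 463 = 869)
n = -70 (n = 2 + (56 - 47)*(-8) = 2 + 9*(-8) = 2 - 72 = -70)
N = 18410 (N = -70*(-263) = 18410)
(-(2507315 + x(-1327)) + N)/(J(-769) - 3788711) = (-(2507315 + 869) + 18410)/(-769 - 3788711) = (-1*2508184 + 18410)/(-3789480) = (-2508184 + 18410)*(-1/3789480) = -2489774*(-1/3789480) = 1244887/1894740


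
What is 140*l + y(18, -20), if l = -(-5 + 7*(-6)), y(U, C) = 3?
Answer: 6583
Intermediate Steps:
l = 47 (l = -(-5 - 42) = -1*(-47) = 47)
140*l + y(18, -20) = 140*47 + 3 = 6580 + 3 = 6583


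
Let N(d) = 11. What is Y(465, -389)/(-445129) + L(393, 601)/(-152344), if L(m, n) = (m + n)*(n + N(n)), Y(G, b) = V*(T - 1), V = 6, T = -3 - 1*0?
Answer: -33847597257/8476591547 ≈ -3.9931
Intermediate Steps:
T = -3 (T = -3 + 0 = -3)
Y(G, b) = -24 (Y(G, b) = 6*(-3 - 1) = 6*(-4) = -24)
L(m, n) = (11 + n)*(m + n) (L(m, n) = (m + n)*(n + 11) = (m + n)*(11 + n) = (11 + n)*(m + n))
Y(465, -389)/(-445129) + L(393, 601)/(-152344) = -24/(-445129) + (601² + 11*393 + 11*601 + 393*601)/(-152344) = -24*(-1/445129) + (361201 + 4323 + 6611 + 236193)*(-1/152344) = 24/445129 + 608328*(-1/152344) = 24/445129 - 76041/19043 = -33847597257/8476591547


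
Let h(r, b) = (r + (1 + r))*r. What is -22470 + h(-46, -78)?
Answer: -18284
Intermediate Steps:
h(r, b) = r*(1 + 2*r) (h(r, b) = (1 + 2*r)*r = r*(1 + 2*r))
-22470 + h(-46, -78) = -22470 - 46*(1 + 2*(-46)) = -22470 - 46*(1 - 92) = -22470 - 46*(-91) = -22470 + 4186 = -18284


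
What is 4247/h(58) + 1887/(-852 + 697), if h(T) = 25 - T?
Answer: -720556/5115 ≈ -140.87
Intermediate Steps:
4247/h(58) + 1887/(-852 + 697) = 4247/(25 - 1*58) + 1887/(-852 + 697) = 4247/(25 - 58) + 1887/(-155) = 4247/(-33) + 1887*(-1/155) = 4247*(-1/33) - 1887/155 = -4247/33 - 1887/155 = -720556/5115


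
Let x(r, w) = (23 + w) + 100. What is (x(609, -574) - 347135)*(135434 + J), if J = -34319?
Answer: -35146158390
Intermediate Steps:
x(r, w) = 123 + w
(x(609, -574) - 347135)*(135434 + J) = ((123 - 574) - 347135)*(135434 - 34319) = (-451 - 347135)*101115 = -347586*101115 = -35146158390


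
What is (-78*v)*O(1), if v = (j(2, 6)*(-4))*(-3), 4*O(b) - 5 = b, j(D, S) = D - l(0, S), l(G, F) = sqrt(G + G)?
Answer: -2808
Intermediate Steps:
l(G, F) = sqrt(2)*sqrt(G) (l(G, F) = sqrt(2*G) = sqrt(2)*sqrt(G))
j(D, S) = D (j(D, S) = D - sqrt(2)*sqrt(0) = D - sqrt(2)*0 = D - 1*0 = D + 0 = D)
O(b) = 5/4 + b/4
v = 24 (v = (2*(-4))*(-3) = -8*(-3) = 24)
(-78*v)*O(1) = (-78*24)*(5/4 + (1/4)*1) = -1872*(5/4 + 1/4) = -1872*3/2 = -2808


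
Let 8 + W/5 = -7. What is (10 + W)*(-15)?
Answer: 975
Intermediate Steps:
W = -75 (W = -40 + 5*(-7) = -40 - 35 = -75)
(10 + W)*(-15) = (10 - 75)*(-15) = -65*(-15) = 975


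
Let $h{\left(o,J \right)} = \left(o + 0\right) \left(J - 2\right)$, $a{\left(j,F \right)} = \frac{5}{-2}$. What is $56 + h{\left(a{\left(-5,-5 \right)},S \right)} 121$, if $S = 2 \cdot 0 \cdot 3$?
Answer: $661$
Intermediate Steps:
$a{\left(j,F \right)} = - \frac{5}{2}$ ($a{\left(j,F \right)} = 5 \left(- \frac{1}{2}\right) = - \frac{5}{2}$)
$S = 0$ ($S = 0 \cdot 3 = 0$)
$h{\left(o,J \right)} = o \left(-2 + J\right)$
$56 + h{\left(a{\left(-5,-5 \right)},S \right)} 121 = 56 + - \frac{5 \left(-2 + 0\right)}{2} \cdot 121 = 56 + \left(- \frac{5}{2}\right) \left(-2\right) 121 = 56 + 5 \cdot 121 = 56 + 605 = 661$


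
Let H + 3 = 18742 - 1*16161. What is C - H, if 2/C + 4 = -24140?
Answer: -31121617/12072 ≈ -2578.0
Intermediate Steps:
C = -1/12072 (C = 2/(-4 - 24140) = 2/(-24144) = 2*(-1/24144) = -1/12072 ≈ -8.2836e-5)
H = 2578 (H = -3 + (18742 - 1*16161) = -3 + (18742 - 16161) = -3 + 2581 = 2578)
C - H = -1/12072 - 1*2578 = -1/12072 - 2578 = -31121617/12072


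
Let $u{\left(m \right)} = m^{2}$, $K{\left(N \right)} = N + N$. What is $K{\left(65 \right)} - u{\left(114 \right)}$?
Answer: $-12866$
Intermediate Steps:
$K{\left(N \right)} = 2 N$
$K{\left(65 \right)} - u{\left(114 \right)} = 2 \cdot 65 - 114^{2} = 130 - 12996 = -12866$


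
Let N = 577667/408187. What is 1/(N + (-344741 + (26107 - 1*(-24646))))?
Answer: -408187/120001502089 ≈ -3.4015e-6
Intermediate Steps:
N = 577667/408187 (N = 577667*(1/408187) = 577667/408187 ≈ 1.4152)
1/(N + (-344741 + (26107 - 1*(-24646)))) = 1/(577667/408187 + (-344741 + (26107 - 1*(-24646)))) = 1/(577667/408187 + (-344741 + (26107 + 24646))) = 1/(577667/408187 + (-344741 + 50753)) = 1/(577667/408187 - 293988) = 1/(-120001502089/408187) = -408187/120001502089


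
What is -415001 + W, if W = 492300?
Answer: 77299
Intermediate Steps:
-415001 + W = -415001 + 492300 = 77299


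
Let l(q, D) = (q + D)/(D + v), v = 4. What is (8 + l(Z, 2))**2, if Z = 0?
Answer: 625/9 ≈ 69.444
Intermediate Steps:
l(q, D) = (D + q)/(4 + D) (l(q, D) = (q + D)/(D + 4) = (D + q)/(4 + D))
(8 + l(Z, 2))**2 = (8 + (2 + 0)/(4 + 2))**2 = (8 + 2/6)**2 = (8 + (1/6)*2)**2 = (8 + 1/3)**2 = (25/3)**2 = 625/9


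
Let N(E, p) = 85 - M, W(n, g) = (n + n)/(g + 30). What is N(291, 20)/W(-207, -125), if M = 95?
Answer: -475/207 ≈ -2.2947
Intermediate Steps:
W(n, g) = 2*n/(30 + g) (W(n, g) = (2*n)/(30 + g) = 2*n/(30 + g))
N(E, p) = -10 (N(E, p) = 85 - 1*95 = 85 - 95 = -10)
N(291, 20)/W(-207, -125) = -10/(2*(-207)/(30 - 125)) = -10/(2*(-207)/(-95)) = -10/(2*(-207)*(-1/95)) = -10/414/95 = -10*95/414 = -475/207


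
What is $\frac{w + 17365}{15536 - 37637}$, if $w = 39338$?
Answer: $- \frac{18901}{7367} \approx -2.5656$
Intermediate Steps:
$\frac{w + 17365}{15536 - 37637} = \frac{39338 + 17365}{15536 - 37637} = \frac{56703}{-22101} = 56703 \left(- \frac{1}{22101}\right) = - \frac{18901}{7367}$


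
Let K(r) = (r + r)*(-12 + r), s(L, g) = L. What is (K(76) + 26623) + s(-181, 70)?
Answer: 36170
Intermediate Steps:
K(r) = 2*r*(-12 + r) (K(r) = (2*r)*(-12 + r) = 2*r*(-12 + r))
(K(76) + 26623) + s(-181, 70) = (2*76*(-12 + 76) + 26623) - 181 = (2*76*64 + 26623) - 181 = (9728 + 26623) - 181 = 36351 - 181 = 36170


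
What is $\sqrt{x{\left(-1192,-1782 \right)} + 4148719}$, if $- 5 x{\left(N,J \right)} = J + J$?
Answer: $\frac{\sqrt{103735795}}{5} \approx 2037.0$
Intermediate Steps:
$x{\left(N,J \right)} = - \frac{2 J}{5}$ ($x{\left(N,J \right)} = - \frac{J + J}{5} = - \frac{2 J}{5}$)
$\sqrt{x{\left(-1192,-1782 \right)} + 4148719} = \sqrt{\left(- \frac{2}{5}\right) \left(-1782\right) + 4148719} = \sqrt{\frac{3564}{5} + 4148719} = \sqrt{\frac{20747159}{5}} = \frac{\sqrt{103735795}}{5}$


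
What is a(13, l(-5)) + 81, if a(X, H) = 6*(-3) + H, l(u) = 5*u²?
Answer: 188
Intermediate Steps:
a(X, H) = -18 + H
a(13, l(-5)) + 81 = (-18 + 5*(-5)²) + 81 = (-18 + 5*25) + 81 = (-18 + 125) + 81 = 107 + 81 = 188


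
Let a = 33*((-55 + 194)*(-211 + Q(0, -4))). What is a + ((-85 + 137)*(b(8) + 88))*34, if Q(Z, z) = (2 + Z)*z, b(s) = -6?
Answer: -859577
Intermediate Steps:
Q(Z, z) = z*(2 + Z)
a = -1004553 (a = 33*((-55 + 194)*(-211 - 4*(2 + 0))) = 33*(139*(-211 - 4*2)) = 33*(139*(-211 - 8)) = 33*(139*(-219)) = 33*(-30441) = -1004553)
a + ((-85 + 137)*(b(8) + 88))*34 = -1004553 + ((-85 + 137)*(-6 + 88))*34 = -1004553 + (52*82)*34 = -1004553 + 4264*34 = -1004553 + 144976 = -859577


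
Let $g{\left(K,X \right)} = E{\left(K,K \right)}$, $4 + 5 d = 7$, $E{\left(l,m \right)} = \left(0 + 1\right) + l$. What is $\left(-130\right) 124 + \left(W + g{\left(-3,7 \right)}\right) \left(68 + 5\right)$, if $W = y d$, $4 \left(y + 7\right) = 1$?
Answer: $- \frac{331233}{20} \approx -16562.0$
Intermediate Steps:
$y = - \frac{27}{4}$ ($y = -7 + \frac{1}{4} \cdot 1 = -7 + \frac{1}{4} = - \frac{27}{4} \approx -6.75$)
$E{\left(l,m \right)} = 1 + l$
$d = \frac{3}{5}$ ($d = - \frac{4}{5} + \frac{1}{5} \cdot 7 = - \frac{4}{5} + \frac{7}{5} = \frac{3}{5} \approx 0.6$)
$W = - \frac{81}{20}$ ($W = \left(- \frac{27}{4}\right) \frac{3}{5} = - \frac{81}{20} \approx -4.05$)
$g{\left(K,X \right)} = 1 + K$
$\left(-130\right) 124 + \left(W + g{\left(-3,7 \right)}\right) \left(68 + 5\right) = \left(-130\right) 124 + \left(- \frac{81}{20} + \left(1 - 3\right)\right) \left(68 + 5\right) = -16120 + \left(- \frac{81}{20} - 2\right) 73 = -16120 - \frac{8833}{20} = - \frac{331233}{20}$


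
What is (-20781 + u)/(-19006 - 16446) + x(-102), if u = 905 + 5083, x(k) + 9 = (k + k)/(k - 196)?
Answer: -41720871/5282348 ≈ -7.8982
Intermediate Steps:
x(k) = -9 + 2*k/(-196 + k) (x(k) = -9 + (k + k)/(k - 196) = -9 + (2*k)/(-196 + k) = -9 + 2*k/(-196 + k))
u = 5988
(-20781 + u)/(-19006 - 16446) + x(-102) = (-20781 + 5988)/(-19006 - 16446) + 7*(252 - 1*(-102))/(-196 - 102) = -14793/(-35452) + 7*(252 + 102)/(-298) = -14793*(-1/35452) + 7*(-1/298)*354 = 14793/35452 - 1239/149 = -41720871/5282348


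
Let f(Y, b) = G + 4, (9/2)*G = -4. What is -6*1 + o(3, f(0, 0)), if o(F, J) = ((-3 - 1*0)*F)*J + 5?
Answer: -29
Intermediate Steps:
G = -8/9 (G = (2/9)*(-4) = -8/9 ≈ -0.88889)
f(Y, b) = 28/9 (f(Y, b) = -8/9 + 4 = 28/9)
o(F, J) = 5 - 3*F*J (o(F, J) = ((-3 + 0)*F)*J + 5 = (-3*F)*J + 5 = -3*F*J + 5 = 5 - 3*F*J)
-6*1 + o(3, f(0, 0)) = -6*1 + (5 - 3*3*28/9) = -6 + (5 - 28) = -6 - 23 = -29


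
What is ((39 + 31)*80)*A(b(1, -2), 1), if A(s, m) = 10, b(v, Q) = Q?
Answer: 56000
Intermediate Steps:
((39 + 31)*80)*A(b(1, -2), 1) = ((39 + 31)*80)*10 = (70*80)*10 = 5600*10 = 56000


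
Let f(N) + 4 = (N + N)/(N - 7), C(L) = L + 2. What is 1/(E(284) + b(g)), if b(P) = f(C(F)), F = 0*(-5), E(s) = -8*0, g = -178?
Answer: -5/24 ≈ -0.20833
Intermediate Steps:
E(s) = 0
F = 0
C(L) = 2 + L
f(N) = -4 + 2*N/(-7 + N) (f(N) = -4 + (N + N)/(N - 7) = -4 + (2*N)/(-7 + N) = -4 + 2*N/(-7 + N))
b(P) = -24/5 (b(P) = 2*(14 - (2 + 0))/(-7 + (2 + 0)) = 2*(14 - 1*2)/(-7 + 2) = 2*(14 - 2)/(-5) = 2*(-⅕)*12 = -24/5)
1/(E(284) + b(g)) = 1/(0 - 24/5) = 1/(-24/5) = -5/24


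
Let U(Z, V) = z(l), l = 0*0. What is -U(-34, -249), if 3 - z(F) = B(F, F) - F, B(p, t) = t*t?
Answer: -3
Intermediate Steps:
B(p, t) = t²
l = 0
z(F) = 3 + F - F² (z(F) = 3 - (F² - F) = 3 + (F - F²) = 3 + F - F²)
U(Z, V) = 3 (U(Z, V) = 3 + 0 - 1*0² = 3 + 0 - 1*0 = 3 + 0 + 0 = 3)
-U(-34, -249) = -1*3 = -3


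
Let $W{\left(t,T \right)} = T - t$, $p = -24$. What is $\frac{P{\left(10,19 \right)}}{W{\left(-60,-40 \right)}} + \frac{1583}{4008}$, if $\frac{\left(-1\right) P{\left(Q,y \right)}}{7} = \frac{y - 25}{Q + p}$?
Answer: $\frac{4909}{20040} \approx 0.24496$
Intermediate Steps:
$P{\left(Q,y \right)} = - \frac{7 \left(-25 + y\right)}{-24 + Q}$ ($P{\left(Q,y \right)} = - 7 \frac{y - 25}{Q - 24} = - 7 \frac{-25 + y}{-24 + Q} = - \frac{7 \left(-25 + y\right)}{-24 + Q}$)
$\frac{P{\left(10,19 \right)}}{W{\left(-60,-40 \right)}} + \frac{1583}{4008} = \frac{7 \frac{1}{-24 + 10} \left(25 - 19\right)}{-40 - -60} + \frac{1583}{4008} = \frac{7 \frac{1}{-14} \left(25 - 19\right)}{-40 + 60} + 1583 \cdot \frac{1}{4008} = \frac{7 \left(- \frac{1}{14}\right) 6}{20} + \frac{1583}{4008} = \left(-3\right) \frac{1}{20} + \frac{1583}{4008} = - \frac{3}{20} + \frac{1583}{4008} = \frac{4909}{20040}$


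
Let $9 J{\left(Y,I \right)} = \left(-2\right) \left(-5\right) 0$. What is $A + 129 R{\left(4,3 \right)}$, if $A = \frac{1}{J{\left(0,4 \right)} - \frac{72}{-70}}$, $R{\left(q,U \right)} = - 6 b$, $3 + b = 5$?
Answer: $- \frac{55693}{36} \approx -1547.0$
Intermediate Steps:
$b = 2$ ($b = -3 + 5 = 2$)
$R{\left(q,U \right)} = -12$ ($R{\left(q,U \right)} = \left(-6\right) 2 = -12$)
$J{\left(Y,I \right)} = 0$ ($J{\left(Y,I \right)} = \frac{\left(-2\right) \left(-5\right) 0}{9} = \frac{10 \cdot 0}{9} = \frac{1}{9} \cdot 0 = 0$)
$A = \frac{35}{36}$ ($A = \frac{1}{0 - \frac{72}{-70}} = \frac{1}{0 - - \frac{36}{35}} = \frac{1}{0 + \frac{36}{35}} = \frac{1}{\frac{36}{35}} = \frac{35}{36} \approx 0.97222$)
$A + 129 R{\left(4,3 \right)} = \frac{35}{36} + 129 \left(-12\right) = \frac{35}{36} - 1548 = - \frac{55693}{36}$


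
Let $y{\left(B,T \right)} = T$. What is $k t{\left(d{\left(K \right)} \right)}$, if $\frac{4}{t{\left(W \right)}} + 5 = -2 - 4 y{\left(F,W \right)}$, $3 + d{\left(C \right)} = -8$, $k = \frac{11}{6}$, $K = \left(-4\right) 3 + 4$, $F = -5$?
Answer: $\frac{22}{111} \approx 0.1982$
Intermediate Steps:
$K = -8$ ($K = -12 + 4 = -8$)
$k = \frac{11}{6}$ ($k = 11 \cdot \frac{1}{6} = \frac{11}{6} \approx 1.8333$)
$d{\left(C \right)} = -11$ ($d{\left(C \right)} = -3 - 8 = -11$)
$t{\left(W \right)} = \frac{4}{-7 - 4 W}$ ($t{\left(W \right)} = \frac{4}{-5 - \left(2 + 4 W\right)} = \frac{4}{-7 - 4 W}$)
$k t{\left(d{\left(K \right)} \right)} = \frac{11 \left(- \frac{4}{7 + 4 \left(-11\right)}\right)}{6} = \frac{11 \left(- \frac{4}{7 - 44}\right)}{6} = \frac{11 \left(- \frac{4}{-37}\right)}{6} = \frac{11 \left(\left(-4\right) \left(- \frac{1}{37}\right)\right)}{6} = \frac{11}{6} \cdot \frac{4}{37} = \frac{22}{111}$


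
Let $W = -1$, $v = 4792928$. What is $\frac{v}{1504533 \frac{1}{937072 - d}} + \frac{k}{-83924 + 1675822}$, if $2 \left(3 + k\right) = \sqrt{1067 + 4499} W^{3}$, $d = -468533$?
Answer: $\frac{3574852939841566507}{798354357878} - \frac{\sqrt{46}}{289436} \approx 4.4778 \cdot 10^{6}$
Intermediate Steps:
$k = -3 - \frac{11 \sqrt{46}}{2}$ ($k = -3 + \frac{\sqrt{1067 + 4499} \left(-1\right)^{3}}{2} = -3 + \frac{\sqrt{5566} \left(-1\right)}{2} = -3 + \frac{11 \sqrt{46} \left(-1\right)}{2} = -3 + \frac{\left(-11\right) \sqrt{46}}{2} = -3 - \frac{11 \sqrt{46}}{2} \approx -40.303$)
$\frac{v}{1504533 \frac{1}{937072 - d}} + \frac{k}{-83924 + 1675822} = \frac{4792928}{1504533 \frac{1}{937072 - -468533}} + \frac{-3 - \frac{11 \sqrt{46}}{2}}{-83924 + 1675822} = \frac{4792928}{1504533 \frac{1}{937072 + 468533}} + \frac{-3 - \frac{11 \sqrt{46}}{2}}{1591898} = \frac{4792928}{1504533 \cdot \frac{1}{1405605}} + \left(-3 - \frac{11 \sqrt{46}}{2}\right) \frac{1}{1591898} = \frac{4792928}{1504533 \cdot \frac{1}{1405605}} - \left(\frac{3}{1591898} + \frac{\sqrt{46}}{289436}\right) = \frac{4792928}{\frac{501511}{468535}} - \left(\frac{3}{1591898} + \frac{\sqrt{46}}{289436}\right) = 4792928 \cdot \frac{468535}{501511} - \left(\frac{3}{1591898} + \frac{\sqrt{46}}{289436}\right) = \frac{2245654520480}{501511} - \left(\frac{3}{1591898} + \frac{\sqrt{46}}{289436}\right) = \frac{3574852939841566507}{798354357878} - \frac{\sqrt{46}}{289436}$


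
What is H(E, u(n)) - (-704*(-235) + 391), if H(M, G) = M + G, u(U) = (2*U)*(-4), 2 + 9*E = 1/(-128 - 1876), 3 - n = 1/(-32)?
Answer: -1495684649/9018 ≈ -1.6586e+5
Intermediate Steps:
n = 97/32 (n = 3 - 1/(-32) = 3 - 1*(-1/32) = 3 + 1/32 = 97/32 ≈ 3.0313)
E = -4009/18036 (E = -2/9 + 1/(9*(-128 - 1876)) = -2/9 + (⅑)/(-2004) = -2/9 + (⅑)*(-1/2004) = -2/9 - 1/18036 = -4009/18036 ≈ -0.22228)
u(U) = -8*U
H(M, G) = G + M
H(E, u(n)) - (-704*(-235) + 391) = (-8*97/32 - 4009/18036) - (-704*(-235) + 391) = (-97/4 - 4009/18036) - (165440 + 391) = -220691/9018 - 1*165831 = -220691/9018 - 165831 = -1495684649/9018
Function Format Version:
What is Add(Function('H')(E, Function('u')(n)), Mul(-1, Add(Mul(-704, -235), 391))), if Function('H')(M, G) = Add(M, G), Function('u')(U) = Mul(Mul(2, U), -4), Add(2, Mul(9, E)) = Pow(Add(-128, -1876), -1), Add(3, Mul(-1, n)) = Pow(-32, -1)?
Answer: Rational(-1495684649, 9018) ≈ -1.6586e+5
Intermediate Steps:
n = Rational(97, 32) (n = Add(3, Mul(-1, Pow(-32, -1))) = Add(3, Mul(-1, Rational(-1, 32))) = Add(3, Rational(1, 32)) = Rational(97, 32) ≈ 3.0313)
E = Rational(-4009, 18036) (E = Add(Rational(-2, 9), Mul(Rational(1, 9), Pow(Add(-128, -1876), -1))) = Add(Rational(-2, 9), Mul(Rational(1, 9), Pow(-2004, -1))) = Add(Rational(-2, 9), Mul(Rational(1, 9), Rational(-1, 2004))) = Add(Rational(-2, 9), Rational(-1, 18036)) = Rational(-4009, 18036) ≈ -0.22228)
Function('u')(U) = Mul(-8, U)
Function('H')(M, G) = Add(G, M)
Add(Function('H')(E, Function('u')(n)), Mul(-1, Add(Mul(-704, -235), 391))) = Add(Add(Mul(-8, Rational(97, 32)), Rational(-4009, 18036)), Mul(-1, Add(Mul(-704, -235), 391))) = Add(Add(Rational(-97, 4), Rational(-4009, 18036)), Mul(-1, Add(165440, 391))) = Add(Rational(-220691, 9018), Mul(-1, 165831)) = Add(Rational(-220691, 9018), -165831) = Rational(-1495684649, 9018)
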